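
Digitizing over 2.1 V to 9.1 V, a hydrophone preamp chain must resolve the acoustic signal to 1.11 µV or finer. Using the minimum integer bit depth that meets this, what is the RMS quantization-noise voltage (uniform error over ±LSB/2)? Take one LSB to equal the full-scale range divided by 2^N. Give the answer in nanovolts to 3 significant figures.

Full-scale range = 9.1 V − (2.1 V) = 7 V.
7 V / 1.11 µV = 6.306e6. Since 2^22 = 4194304 and 2^23 = 8388608, N = 23.
One LSB is 7 V / 8388608 = 0.83447 µV.
σ_q = LSB/√12 = 0.83447 µV/3.4641 = 241 nV.

241 nV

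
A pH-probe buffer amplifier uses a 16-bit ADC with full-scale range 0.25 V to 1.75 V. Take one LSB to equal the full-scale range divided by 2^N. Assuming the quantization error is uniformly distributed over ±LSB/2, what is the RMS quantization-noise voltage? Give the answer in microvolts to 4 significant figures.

6.607 µV

Range = 1.75 − (0.25) = 1.5 V.
LSB = 1.5 V ÷ 2^16 = 1.5/65536 V = 22.8882 µV.
RMS of a uniform error over width LSB is LSB/√12 = 6.607 µV.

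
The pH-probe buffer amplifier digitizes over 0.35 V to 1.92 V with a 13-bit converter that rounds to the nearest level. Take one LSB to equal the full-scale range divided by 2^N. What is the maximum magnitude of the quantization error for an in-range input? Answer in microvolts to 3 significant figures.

95.8 µV

Span: 1.92 V − (0.35 V) = 1.57 V.
One LSB is 1.57 V / 8192 = 191.65 µV.
|e|_max = LSB/2 = 95.8 µV.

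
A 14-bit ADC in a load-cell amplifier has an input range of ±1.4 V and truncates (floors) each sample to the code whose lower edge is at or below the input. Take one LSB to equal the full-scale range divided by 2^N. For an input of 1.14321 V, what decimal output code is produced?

The full-scale span is 1.4 − (-1.4) = 2.8 V. LSB = 2.8 V / 2^14 ≈ 170.9 µV.
(V_in − V_min) × 2^14/range = (1.14321 − (-1.4)) × 16384/2.8 = 14881.412.
Floor → code = 14881.

14881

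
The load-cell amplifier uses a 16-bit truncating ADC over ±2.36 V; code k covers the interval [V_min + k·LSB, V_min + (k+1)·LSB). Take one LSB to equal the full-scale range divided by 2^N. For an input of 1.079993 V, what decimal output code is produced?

47763

Range = 2.36 − (-2.36) = 4.72 V. LSB = 4.72 V / 2^16 ≈ 72.02 µV.
V_in − V_min = 1.079993 − (-2.36) = 3.439993 V.
Divide by LSB: 3.439993 × 65536/4.72 = 47763.4282.
Truncating gives code 47763.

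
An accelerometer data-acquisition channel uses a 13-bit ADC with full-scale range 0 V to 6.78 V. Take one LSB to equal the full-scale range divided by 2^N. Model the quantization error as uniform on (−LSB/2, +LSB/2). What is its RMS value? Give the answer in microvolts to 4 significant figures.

Range is 6.78 V.
Step size = 6.78/8192 V = 0.827637 mV.
RMS of a uniform error over width LSB is LSB/√12 = 238.9 µV.

238.9 µV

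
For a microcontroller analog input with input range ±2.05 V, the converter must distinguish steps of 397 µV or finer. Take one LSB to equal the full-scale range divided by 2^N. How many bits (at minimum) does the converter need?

14 bits

Full-scale range = 2.05 V − (-2.05 V) = 4.1 V.
4.1 V / 397 µV = 10330. Since 2^13 = 8192 and 2^14 = 16384, N = 14.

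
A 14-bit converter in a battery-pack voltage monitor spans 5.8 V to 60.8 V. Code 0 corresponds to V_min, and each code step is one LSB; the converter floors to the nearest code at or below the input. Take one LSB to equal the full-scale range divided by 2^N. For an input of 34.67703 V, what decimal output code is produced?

8602

Span: 60.8 V − (5.8 V) = 55 V. LSB = 55 V / 2^14 ≈ 3.357 mV.
code = ⌊(V_in − V_min)/LSB⌋ = ⌊(V_in − V_min) × 2^14 / range⌋
     = ⌊(34.67703 − (5.8)) × 16384 / 55⌋ = ⌊28.87703 × 16384/55⌋
     = ⌊8602.205⌋ = 8602.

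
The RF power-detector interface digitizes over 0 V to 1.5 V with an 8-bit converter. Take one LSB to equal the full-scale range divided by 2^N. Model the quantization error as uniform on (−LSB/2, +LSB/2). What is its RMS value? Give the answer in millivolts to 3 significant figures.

V_FS = 1.5 V.
LSB = 1.5 V / 2^8 = 5.8594 mV.
For a uniform distribution on [−LSB/2, +LSB/2], V_rms = LSB/√12 = 5.8594 mV/3.4641 = 1.69 mV.

1.69 mV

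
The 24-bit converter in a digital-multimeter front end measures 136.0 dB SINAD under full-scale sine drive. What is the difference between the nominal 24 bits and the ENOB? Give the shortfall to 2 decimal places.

1.70 bits

Effective bits = (136.0 − 1.76)/6.02 = 22.2990.
24 − 22.2990 = 1.70 bits below nominal.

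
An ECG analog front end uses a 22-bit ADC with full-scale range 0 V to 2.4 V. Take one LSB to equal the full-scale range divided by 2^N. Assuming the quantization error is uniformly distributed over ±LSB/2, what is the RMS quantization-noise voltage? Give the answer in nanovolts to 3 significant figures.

165 nV

Full-scale range = 2.4 V.
LSB = 2.4 V ÷ 2^22 = 2.4/4194304 V = 0.57220 µV.
σ_q = LSB/√12 = 0.57220 µV/3.4641 = 165 nV.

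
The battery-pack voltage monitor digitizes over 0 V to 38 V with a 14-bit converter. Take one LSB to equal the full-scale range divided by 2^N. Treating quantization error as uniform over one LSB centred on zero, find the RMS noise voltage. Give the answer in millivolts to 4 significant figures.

Span = 38 V.
One LSB is 38 V / 16384 = 2.31934 mV.
RMS of a uniform error over width LSB is LSB/√12 = 0.6695 mV.

0.6695 mV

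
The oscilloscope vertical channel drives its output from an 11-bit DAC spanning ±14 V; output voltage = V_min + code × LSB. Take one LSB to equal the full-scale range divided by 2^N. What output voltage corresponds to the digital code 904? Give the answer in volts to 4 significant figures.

-1.641 V

Span: 14 V − (-14 V) = 28 V. LSB = 28 V / 2^11.
Output = V_min + (904/2048) × range = -14 + 0.441406 × 28 V
      = -14 + 12.3594 = -1.64063 V.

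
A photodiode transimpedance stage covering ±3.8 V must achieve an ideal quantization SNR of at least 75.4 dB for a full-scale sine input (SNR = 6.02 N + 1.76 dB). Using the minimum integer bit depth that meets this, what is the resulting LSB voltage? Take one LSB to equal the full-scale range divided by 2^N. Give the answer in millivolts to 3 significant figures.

Span: 3.8 V − (-3.8 V) = 7.6 V.
N ≥ (75.4 − 1.76)/6.02 = 12.233 → N_min = 13.
Step size = 7.6/8192 V = 0.928 mV.

0.928 mV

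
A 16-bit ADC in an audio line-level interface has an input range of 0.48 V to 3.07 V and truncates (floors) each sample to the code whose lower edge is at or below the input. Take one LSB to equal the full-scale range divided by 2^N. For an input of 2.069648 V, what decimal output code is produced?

Full-scale range = 3.07 V − (0.48 V) = 2.59 V. LSB = 2.59 V / 2^16 ≈ 39.52 µV.
V_in − V_min = 2.069648 − (0.48) = 1.589648 V.
Divide by LSB: 1.589648 × 65536/2.59 = 40223.6183.
Truncating gives code 40223.

40223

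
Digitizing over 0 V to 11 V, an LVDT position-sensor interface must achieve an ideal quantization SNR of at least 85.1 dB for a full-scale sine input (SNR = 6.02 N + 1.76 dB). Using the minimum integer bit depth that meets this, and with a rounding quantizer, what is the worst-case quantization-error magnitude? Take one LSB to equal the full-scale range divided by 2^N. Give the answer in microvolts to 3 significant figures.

336 µV

Full-scale range = 11 V.
N ≥ (85.1 − 1.76)/6.02 = 13.844 → N_min = 14.
Step size = 11/16384 V = 0.67139 mV.
Half an LSB is 336 µV.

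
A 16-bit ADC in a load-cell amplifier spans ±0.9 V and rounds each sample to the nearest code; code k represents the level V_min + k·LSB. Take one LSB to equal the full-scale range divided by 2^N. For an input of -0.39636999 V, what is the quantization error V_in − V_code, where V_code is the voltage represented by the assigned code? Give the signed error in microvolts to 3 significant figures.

−10.7 µV

Span: 0.9 V − (-0.9 V) = 1.8 V. LSB = 1.8 V / 2^16 ≈ 27.47 µV.
Position in LSBs: (-0.39636999 − (-0.9)) × 65536/1.8 = 18336.6091; rounding gives k = 18337.
V_code = V_min + k × range/2^16 = -0.9 + 18337 × 1.8/65536 = -0.39635925293 V.
Error = V_in − V_code = -0.39636999 − (-0.39635925293) = −10.7 µV.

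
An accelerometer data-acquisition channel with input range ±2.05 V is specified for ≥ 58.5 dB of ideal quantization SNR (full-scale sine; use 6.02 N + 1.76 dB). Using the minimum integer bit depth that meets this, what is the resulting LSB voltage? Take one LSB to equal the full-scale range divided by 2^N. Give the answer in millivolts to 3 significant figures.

4.00 mV

Span: 2.05 V − (-2.05 V) = 4.1 V.
Solving 6.02 N ≥ 58.5 − 1.76: N ≥ 9.425. Round up → N = 10.
LSB = 4.1 V ÷ 2^10 = 4.1/1024 V = 4.00 mV.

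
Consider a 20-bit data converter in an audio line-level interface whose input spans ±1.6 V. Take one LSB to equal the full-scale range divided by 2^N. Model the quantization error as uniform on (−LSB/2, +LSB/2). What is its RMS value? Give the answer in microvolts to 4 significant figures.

0.8810 µV

Span: 1.6 V − (-1.6 V) = 3.2 V.
Step size = 3.2/1048576 V = 3.05176 µV.
For a uniform distribution on [−LSB/2, +LSB/2], V_rms = LSB/√12 = 3.05176 µV/3.4641 = 0.8810 µV.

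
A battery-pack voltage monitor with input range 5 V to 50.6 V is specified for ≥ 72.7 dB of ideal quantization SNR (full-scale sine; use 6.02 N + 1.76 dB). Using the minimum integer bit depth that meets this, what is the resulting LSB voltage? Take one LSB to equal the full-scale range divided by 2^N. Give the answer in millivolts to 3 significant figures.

Span: 50.6 V − (5 V) = 45.6 V.
6.02 N + 1.76 ≥ 72.7 gives N ≥ 11.784, so the minimum integer is 12.
LSB = 45.6 V / 2^12 = 11.1 mV.

11.1 mV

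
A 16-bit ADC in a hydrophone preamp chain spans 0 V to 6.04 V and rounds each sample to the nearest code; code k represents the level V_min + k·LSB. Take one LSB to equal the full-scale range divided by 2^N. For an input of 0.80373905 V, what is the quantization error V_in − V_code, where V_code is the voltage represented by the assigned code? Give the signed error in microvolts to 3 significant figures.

Span = 6.04 V. LSB = 6.04 V / 2^16 ≈ 92.16 µV.
Position in LSBs: (0.80373905 − (0)) × 65536/6.04 = 8720.8348; rounding gives k = 8721.
Reconstructed level: 0 + 8721 × 6.04/65536 V = 0.80375427246 V.
Error = V_in − V_code = 0.80373905 − (0.80375427246) = −15.2 µV.

−15.2 µV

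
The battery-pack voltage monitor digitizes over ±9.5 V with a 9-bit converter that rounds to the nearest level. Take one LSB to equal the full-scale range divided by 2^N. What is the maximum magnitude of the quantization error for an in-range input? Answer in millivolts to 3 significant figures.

18.6 mV

Full-scale range = 9.5 V − (-9.5 V) = 19 V.
LSB = 19 V / 2^9 = 37.109 mV.
A rounding quantizer has |error| ≤ LSB/2 = 18.6 mV.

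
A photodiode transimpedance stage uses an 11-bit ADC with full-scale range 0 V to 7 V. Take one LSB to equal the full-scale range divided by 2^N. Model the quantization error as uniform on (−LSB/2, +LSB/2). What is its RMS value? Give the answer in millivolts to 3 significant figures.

0.987 mV

Full-scale range = 7 V.
One LSB is 7 V / 2048 = 3.4180 mV.
V_rms = LSB/√12 = 3.4180 mV / √12 = 0.987 mV.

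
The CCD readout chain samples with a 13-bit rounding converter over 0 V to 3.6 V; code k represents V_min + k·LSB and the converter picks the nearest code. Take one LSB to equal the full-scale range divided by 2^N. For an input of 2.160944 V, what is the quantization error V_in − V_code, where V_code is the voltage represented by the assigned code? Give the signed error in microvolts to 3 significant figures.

Range is 3.6 V. LSB = 3.6 V / 2^13 ≈ 439.5 µV.
(2.160944 − (0)) / LSB = 2.160944 × 8192/3.6 = 4917.3481. Nearest integer: k = 4917.
V_code = V_min + k × range/2^13 = 0 + 4917 × 3.6/8192 = 2.160791016 V.
Error = V_in − V_code = 2.160944 − (2.160791016) = +153 µV.

+153 µV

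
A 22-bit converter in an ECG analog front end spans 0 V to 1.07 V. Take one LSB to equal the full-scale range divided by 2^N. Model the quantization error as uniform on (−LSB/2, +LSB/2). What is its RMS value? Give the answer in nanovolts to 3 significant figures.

Span = 1.07 V.
LSB = 1.07 V ÷ 2^22 = 1.07/4194304 V = 255.11 nV.
For a uniform distribution on [−LSB/2, +LSB/2], V_rms = LSB/√12 = 255.11 nV/3.4641 = 73.6 nV.

73.6 nV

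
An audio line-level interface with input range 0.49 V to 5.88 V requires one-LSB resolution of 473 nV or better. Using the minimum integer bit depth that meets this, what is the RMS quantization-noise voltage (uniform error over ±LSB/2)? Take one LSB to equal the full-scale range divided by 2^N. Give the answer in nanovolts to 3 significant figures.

Range = 5.88 − (0.49) = 5.39 V.
5.39 V / 473 nV = 1.140e7. Since 2^23 = 8388608 and 2^24 = 16777216, N = 24.
Step size = 5.39/16777216 V = 321.27 nV.
V_rms = LSB/√12 = 92.7 nV.

92.7 nV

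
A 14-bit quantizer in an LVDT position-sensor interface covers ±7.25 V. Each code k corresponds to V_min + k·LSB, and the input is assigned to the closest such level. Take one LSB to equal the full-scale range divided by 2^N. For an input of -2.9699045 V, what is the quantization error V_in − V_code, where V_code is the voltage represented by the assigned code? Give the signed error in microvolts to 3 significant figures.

+188 µV

Range = 7.25 − (-7.25) = 14.5 V. LSB = 14.5 V / 2^14 ≈ 0.8850 mV.
(-2.9699045 − (-7.25)) / LSB = 4.2800955 × 16384/14.5 = 4836.2127. Nearest integer: k = 4836.
Reconstructed level: -7.25 + 4836 × 14.5/16384 V = -2.9700927734 V.
e = -2.9699045 − (-2.9700927734) = +188 µV.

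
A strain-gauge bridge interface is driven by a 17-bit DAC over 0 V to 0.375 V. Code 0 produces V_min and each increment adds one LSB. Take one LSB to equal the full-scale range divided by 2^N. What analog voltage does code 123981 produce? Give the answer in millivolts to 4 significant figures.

Full-scale range = 0.375 V. LSB = 0.375 V / 2^17.
V_out = 0 + 123981 × (0.375/131072) V
      = 0 + 0.354712 = 0.354712 V.

354.7 mV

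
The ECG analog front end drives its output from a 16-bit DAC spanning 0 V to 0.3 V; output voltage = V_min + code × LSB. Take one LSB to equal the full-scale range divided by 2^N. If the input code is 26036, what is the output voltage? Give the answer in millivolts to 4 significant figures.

119.2 mV

V_FS = 0.3 V. LSB = 0.3 V / 2^16.
Output = V_min + (26036/65536) × range = 0 + 0.397278 × 0.3 V
      = 0 V + 0.119183 V = 0.119183 V.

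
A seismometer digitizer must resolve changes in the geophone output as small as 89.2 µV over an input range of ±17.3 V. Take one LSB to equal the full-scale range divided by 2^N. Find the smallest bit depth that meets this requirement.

Span: 17.3 V − (-17.3 V) = 34.6 V.
Levels needed ≥ 34.6/89.2 µV = 387900. 2^19 = 524288 suffices, so N_min = 19.

19 bits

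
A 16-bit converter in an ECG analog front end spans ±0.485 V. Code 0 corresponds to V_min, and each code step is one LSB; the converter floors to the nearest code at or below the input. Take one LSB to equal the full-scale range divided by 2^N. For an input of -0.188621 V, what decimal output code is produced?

20024

Full-scale range = 0.485 V − (-0.485 V) = 0.97 V. LSB = 0.97 V / 2^16 ≈ 14.80 µV.
V_in − V_min = -0.188621 − (-0.485) = 0.296379 V.
Divide by LSB: 0.296379 × 65536/0.97 = 20024.2208.
Truncating gives code 20024.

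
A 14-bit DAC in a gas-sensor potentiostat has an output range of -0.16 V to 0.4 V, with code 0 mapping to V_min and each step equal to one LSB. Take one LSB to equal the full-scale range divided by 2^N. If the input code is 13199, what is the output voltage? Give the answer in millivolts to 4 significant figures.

Range = 0.4 − (-0.16) = 0.56 V. LSB = 0.56 V / 2^14.
Output = V_min + (13199/16384) × range = -0.16 + 0.805603 × 0.56 V
      = -0.16 V + 0.451138 V = 0.291138 V.

291.1 mV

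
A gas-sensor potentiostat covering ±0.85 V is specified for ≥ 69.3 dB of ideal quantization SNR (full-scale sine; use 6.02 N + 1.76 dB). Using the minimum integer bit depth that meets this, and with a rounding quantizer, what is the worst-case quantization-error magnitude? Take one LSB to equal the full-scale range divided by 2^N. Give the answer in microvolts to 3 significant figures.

208 µV

Range = 0.85 − (-0.85) = 1.7 V.
Required N = ⌈(69.3 − 1.76)/6.02⌉ = ⌈11.219⌉ = 12.
Step size = 1.7/4096 V = 415.04 µV.
Half an LSB is 208 µV.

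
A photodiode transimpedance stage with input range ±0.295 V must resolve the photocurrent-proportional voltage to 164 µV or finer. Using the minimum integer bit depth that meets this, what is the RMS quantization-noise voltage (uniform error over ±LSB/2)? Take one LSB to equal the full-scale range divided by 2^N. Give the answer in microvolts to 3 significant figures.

Span: 0.295 V − (-0.295 V) = 0.59 V.
Need 2^N ≥ 0.59 V / 164 µV = 3598 → N_min = 12.
LSB = 0.59 V / 2^12 = 144.04 µV.
RMS noise = LSB/√12 = 41.6 µV.

41.6 µV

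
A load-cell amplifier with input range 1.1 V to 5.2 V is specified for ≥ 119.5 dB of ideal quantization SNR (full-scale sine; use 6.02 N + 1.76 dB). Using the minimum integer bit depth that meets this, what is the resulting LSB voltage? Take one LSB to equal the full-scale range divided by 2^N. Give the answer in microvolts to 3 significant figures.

3.91 µV

Full-scale range = 5.2 V − (1.1 V) = 4.1 V.
Solving 6.02 N ≥ 119.5 − 1.76: N ≥ 19.558. Round up → N = 20.
LSB = 4.1 V ÷ 2^20 = 4.1/1048576 V = 3.91 µV.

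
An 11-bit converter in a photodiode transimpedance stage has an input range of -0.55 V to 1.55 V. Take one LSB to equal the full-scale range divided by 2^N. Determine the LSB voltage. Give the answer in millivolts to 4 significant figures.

1.025 mV

The full-scale span is 1.55 − (-0.55) = 2.1 V.
Number of codes = 2^11 = 2048.
Step size = 2.1/2048 V = 1.025 mV.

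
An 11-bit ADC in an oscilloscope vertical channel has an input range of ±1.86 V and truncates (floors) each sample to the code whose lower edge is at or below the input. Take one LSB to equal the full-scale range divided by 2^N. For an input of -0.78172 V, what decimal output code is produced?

593

Full-scale range = 1.86 V − (-1.86 V) = 3.72 V. LSB = 3.72 V / 2^11 ≈ 1.816 mV.
code = ⌊(V_in − V_min)/LSB⌋ = ⌊(V_in − V_min) × 2^11 / range⌋
     = ⌊(-0.78172 − (-1.86)) × 2048 / 3.72⌋ = ⌊1.07828 × 2048/3.72⌋
     = ⌊593.634⌋ = 593.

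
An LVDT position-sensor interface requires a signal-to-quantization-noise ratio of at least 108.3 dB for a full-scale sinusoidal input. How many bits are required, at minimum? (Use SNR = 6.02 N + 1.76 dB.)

6.02 N + 1.76 ≥ 108.3 gives N ≥ 17.698, so the minimum integer is 18.

18 bits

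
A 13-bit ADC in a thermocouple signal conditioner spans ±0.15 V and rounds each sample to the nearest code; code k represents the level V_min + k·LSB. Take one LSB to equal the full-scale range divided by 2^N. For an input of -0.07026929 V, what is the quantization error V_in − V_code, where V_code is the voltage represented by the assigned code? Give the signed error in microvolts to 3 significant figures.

The full-scale span is 0.15 − (-0.15) = 0.3 V. LSB = 0.3 V / 2^13 ≈ 36.62 µV.
(-0.07026929 − (-0.15)) / LSB = 0.07973071 × 8192/0.3 = 2177.1799. Nearest integer: k = 2177.
V_code = -0.15 + (2177/8192) × 0.3 = -0.07027587891 V.
e = -0.07026929 − (-0.07027587891) = +6.59 µV.

+6.59 µV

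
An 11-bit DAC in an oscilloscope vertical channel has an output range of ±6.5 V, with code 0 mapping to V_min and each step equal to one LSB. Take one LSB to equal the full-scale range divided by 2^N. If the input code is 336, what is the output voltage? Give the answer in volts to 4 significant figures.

Full-scale range = 6.5 V − (-6.5 V) = 13 V. LSB = 13 V / 2^11.
V_out = V_min + code × LSB = -6.5 V + 336 × 13 V / 2048
      = -6.5 + 2.13281 = -4.36719 V.

-4.367 V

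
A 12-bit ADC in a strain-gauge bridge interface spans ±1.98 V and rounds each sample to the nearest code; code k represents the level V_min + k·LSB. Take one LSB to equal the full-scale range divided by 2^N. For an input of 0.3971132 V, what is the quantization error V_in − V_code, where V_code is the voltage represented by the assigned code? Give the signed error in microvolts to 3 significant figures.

−240 µV

Range = 1.98 − (-1.98) = 3.96 V. LSB = 3.96 V / 2^12 ≈ 0.9668 mV.
Position in LSBs: (0.3971132 − (-1.98)) × 4096/3.96 = 2458.7514; rounding gives k = 2459.
V_code = V_min + k × range/2^12 = -1.98 + 2459 × 3.96/4096 = 0.3973535156 V.
Error = V_in − V_code = 0.3971132 − (0.3973535156) = −240 µV.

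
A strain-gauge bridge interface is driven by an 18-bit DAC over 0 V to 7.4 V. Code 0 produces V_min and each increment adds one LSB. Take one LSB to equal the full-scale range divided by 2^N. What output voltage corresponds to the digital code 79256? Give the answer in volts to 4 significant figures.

Span = 7.4 V. LSB = 7.4 V / 2^18.
V_out = V_min + code × LSB = 0 V + 79256 × 7.4 V / 262144
      = 0 + 2.23730 = 2.23730 V.

2.237 V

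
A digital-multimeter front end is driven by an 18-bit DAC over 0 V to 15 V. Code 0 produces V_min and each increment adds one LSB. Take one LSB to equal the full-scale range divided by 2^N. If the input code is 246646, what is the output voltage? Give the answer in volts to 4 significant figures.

14.11 V

Span = 15 V. LSB = 15 V / 2^18.
V_out = 0 + 246646 × (15/262144) V
      = 0 V + 14.1132 V = 14.1132 V.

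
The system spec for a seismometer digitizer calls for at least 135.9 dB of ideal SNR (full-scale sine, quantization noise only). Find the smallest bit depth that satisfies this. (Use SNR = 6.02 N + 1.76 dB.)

6.02 N + 1.76 ≥ 135.9 gives N ≥ 22.282, so the minimum integer is 23.

23 bits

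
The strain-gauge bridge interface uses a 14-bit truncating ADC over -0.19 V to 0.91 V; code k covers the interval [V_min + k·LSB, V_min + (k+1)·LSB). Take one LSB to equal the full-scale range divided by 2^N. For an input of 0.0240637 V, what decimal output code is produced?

The full-scale span is 0.91 − (-0.19) = 1.1 V. LSB = 1.1 V / 2^14 ≈ 67.14 µV.
V_in − V_min = 0.0240637 − (-0.19) = 0.2140637 V.
Divide by LSB: 0.2140637 × 16384/1.1 = 3188.3815.
Truncating gives code 3188.

3188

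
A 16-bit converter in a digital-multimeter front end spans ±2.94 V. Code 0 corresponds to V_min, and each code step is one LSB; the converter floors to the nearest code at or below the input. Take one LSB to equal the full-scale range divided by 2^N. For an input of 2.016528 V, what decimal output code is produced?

Full-scale range = 2.94 V − (-2.94 V) = 5.88 V. LSB = 5.88 V / 2^16 ≈ 89.72 µV.
(V_in − V_min) × 2^16/range = (2.016528 − (-2.94)) × 65536/5.88 = 55243.371.
Floor → code = 55243.

55243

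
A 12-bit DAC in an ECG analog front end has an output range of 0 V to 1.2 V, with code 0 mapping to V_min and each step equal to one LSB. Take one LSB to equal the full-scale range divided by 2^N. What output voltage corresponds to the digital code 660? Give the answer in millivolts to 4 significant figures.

Range is 1.2 V. LSB = 1.2 V / 2^12.
Output = V_min + (660/4096) × range = 0 + 0.161133 × 1.2 V
      = 0 + 0.193359 = 0.193359 V.

193.4 mV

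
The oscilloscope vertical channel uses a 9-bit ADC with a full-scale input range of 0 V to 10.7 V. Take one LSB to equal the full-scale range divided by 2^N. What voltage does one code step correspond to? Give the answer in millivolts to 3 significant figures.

20.9 mV

Range is 10.7 V.
2^9 = 512 levels.
LSB = 10.7 V / 2^9 = 20.9 mV.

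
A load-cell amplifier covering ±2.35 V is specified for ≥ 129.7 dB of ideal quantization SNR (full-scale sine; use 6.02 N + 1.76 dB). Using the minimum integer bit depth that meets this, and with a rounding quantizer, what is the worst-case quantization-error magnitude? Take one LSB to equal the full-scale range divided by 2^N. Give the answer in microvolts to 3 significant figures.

0.560 µV

Full-scale range = 2.35 V − (-2.35 V) = 4.7 V.
Required N = ⌈(129.7 − 1.76)/6.02⌉ = ⌈21.252⌉ = 22.
LSB = 4.7 V ÷ 2^22 = 4.7/4194304 V = 1.1206 µV.
Max error for round-to-nearest is LSB/2 = 0.560 µV.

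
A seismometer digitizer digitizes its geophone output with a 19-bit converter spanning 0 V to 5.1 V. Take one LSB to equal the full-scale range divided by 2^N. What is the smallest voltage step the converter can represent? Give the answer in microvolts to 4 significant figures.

Span = 5.1 V.
2^19 = 524288 levels.
LSB = 5.1 V / 2^19 = 9.727 µV.

9.727 µV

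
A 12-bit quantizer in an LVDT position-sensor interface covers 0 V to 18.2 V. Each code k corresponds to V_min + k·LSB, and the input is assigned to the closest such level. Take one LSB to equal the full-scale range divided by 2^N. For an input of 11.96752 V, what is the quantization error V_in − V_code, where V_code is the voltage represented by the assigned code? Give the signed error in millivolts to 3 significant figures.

+1.55 mV

V_FS = 18.2 V. LSB = 18.2 V / 2^12 ≈ 4.443 mV.
(11.96752 − (0)) / LSB = 11.96752 × 4096/18.2 = 2693.3496. Nearest integer: k = 2693.
V_code = 0 + (2693/4096) × 18.2 = 11.96596680 V.
V_in − V_code = 11.96752 − (11.96596680) = +1.55 mV.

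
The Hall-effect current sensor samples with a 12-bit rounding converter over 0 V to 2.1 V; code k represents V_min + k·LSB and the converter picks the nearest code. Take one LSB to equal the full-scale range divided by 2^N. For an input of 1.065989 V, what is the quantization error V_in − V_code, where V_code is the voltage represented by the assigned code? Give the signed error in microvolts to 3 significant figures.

+95.4 µV

Full-scale range = 2.1 V. LSB = 2.1 V / 2^12 ≈ 0.5127 mV.
(V_in − V_min)/LSB = (1.065989 − (0)) × 4096/2.1 = 2079.1862 → nearest code k = 2079.
V_code = 0 + (2079/4096) × 2.1 = 1.065893555 V.
Error = V_in − V_code = 1.065989 − (1.065893555) = +95.4 µV.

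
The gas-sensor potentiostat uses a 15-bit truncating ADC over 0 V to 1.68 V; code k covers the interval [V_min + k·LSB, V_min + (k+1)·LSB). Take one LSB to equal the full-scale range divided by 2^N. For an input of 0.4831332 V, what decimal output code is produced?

V_FS = 1.68 V. LSB = 1.68 V / 2^15 ≈ 51.27 µV.
(V_in − V_min) × 2^15/range = (0.4831332 − (0)) × 32768/1.68 = 9423.398.
Floor → code = 9423.

9423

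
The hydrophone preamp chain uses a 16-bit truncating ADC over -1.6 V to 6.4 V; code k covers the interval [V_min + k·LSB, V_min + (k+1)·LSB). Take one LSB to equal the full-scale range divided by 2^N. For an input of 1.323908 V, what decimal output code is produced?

Span: 6.4 V − (-1.6 V) = 8 V. LSB = 8 V / 2^16 ≈ 122.1 µV.
code = ⌊(V_in − V_min)/LSB⌋ = ⌊(V_in − V_min) × 2^16 / range⌋
     = ⌊(1.323908 − (-1.6)) × 65536 / 8⌋ = ⌊2.923908 × 65536/8⌋
     = ⌊23952.654⌋ = 23952.

23952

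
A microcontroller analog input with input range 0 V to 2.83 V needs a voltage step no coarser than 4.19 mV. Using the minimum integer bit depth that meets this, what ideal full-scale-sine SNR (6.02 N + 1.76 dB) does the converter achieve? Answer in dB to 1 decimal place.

62.0 dB

Range is 2.83 V.
2.83 V / 4.19 mV = 675.4. Since 2^9 = 512 and 2^10 = 1024, N = 10.
6.02(10) + 1.76 = 61.96 dB.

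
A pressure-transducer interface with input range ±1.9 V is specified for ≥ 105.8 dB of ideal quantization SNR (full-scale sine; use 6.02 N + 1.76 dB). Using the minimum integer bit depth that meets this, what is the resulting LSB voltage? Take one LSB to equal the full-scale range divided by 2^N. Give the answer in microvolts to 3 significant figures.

Range = 1.9 − (-1.9) = 3.8 V.
6.02 N + 1.76 ≥ 105.8 gives N ≥ 17.282, so the minimum integer is 18.
LSB = 3.8 V / 2^18 = 14.5 µV.

14.5 µV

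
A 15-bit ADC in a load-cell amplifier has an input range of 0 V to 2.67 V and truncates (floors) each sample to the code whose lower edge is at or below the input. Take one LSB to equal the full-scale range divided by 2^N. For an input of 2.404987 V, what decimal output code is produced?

Range is 2.67 V. LSB = 2.67 V / 2^15 ≈ 81.48 µV.
(V_in − V_min) × 2^15/range = (2.404987 − (0)) × 32768/2.67 = 29515.586.
Floor → code = 29515.

29515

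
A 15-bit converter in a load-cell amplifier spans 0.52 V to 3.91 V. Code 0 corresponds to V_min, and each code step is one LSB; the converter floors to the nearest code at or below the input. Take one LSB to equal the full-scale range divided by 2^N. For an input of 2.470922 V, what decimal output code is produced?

The full-scale span is 3.91 − (0.52) = 3.39 V. LSB = 3.39 V / 2^15 ≈ 103.5 µV.
code = ⌊(V_in − V_min)/LSB⌋ = ⌊(V_in − V_min) × 2^15 / range⌋
     = ⌊(2.470922 − (0.52)) × 32768 / 3.39⌋ = ⌊1.950922 × 32768/3.39⌋
     = ⌊18857.762⌋ = 18857.

18857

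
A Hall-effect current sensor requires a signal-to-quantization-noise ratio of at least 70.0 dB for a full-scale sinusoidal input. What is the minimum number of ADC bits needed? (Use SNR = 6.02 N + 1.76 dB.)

6.02 N + 1.76 ≥ 70.0 gives N ≥ 11.336, so the minimum integer is 12.

12 bits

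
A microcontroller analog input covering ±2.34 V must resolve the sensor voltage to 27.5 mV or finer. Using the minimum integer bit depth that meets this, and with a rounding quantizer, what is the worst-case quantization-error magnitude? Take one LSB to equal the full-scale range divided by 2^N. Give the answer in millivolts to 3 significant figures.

Range = 2.34 − (-2.34) = 4.68 V.
Required number of levels: 4.68/27.5 mV = 170.18; smallest N with 2^N ≥ that is 8.
Step size = 4.68/256 V = 18.281 mV.
Max error for round-to-nearest is LSB/2 = 9.14 mV.

9.14 mV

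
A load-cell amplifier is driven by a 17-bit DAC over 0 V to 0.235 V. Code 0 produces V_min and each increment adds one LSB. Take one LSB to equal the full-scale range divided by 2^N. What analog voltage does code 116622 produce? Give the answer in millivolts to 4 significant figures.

Full-scale range = 0.235 V. LSB = 0.235 V / 2^17.
V_out = V_min + code × LSB = 0 V + 116622 × 0.235 V / 131072
      = 0 + 0.209092 = 0.209092 V.

209.1 mV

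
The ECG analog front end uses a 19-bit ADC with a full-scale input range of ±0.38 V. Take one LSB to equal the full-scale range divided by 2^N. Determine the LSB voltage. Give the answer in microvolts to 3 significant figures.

1.45 µV

The full-scale span is 0.38 − (-0.38) = 0.76 V.
There are 2^19 = 524288 steps.
One LSB is 0.76 V / 524288 = 1.45 µV.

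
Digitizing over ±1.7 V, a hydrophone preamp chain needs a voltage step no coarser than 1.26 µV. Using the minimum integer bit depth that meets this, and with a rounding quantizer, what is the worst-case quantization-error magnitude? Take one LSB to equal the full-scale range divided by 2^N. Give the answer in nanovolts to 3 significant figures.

The full-scale span is 1.7 − (-1.7) = 3.4 V.
3.4 V / 1.26 µV = 2.698e6. Since 2^21 = 2097152 and 2^22 = 4194304, N = 22.
Step size = 3.4/4194304 V = 0.81062 µV.
Max error for round-to-nearest is LSB/2 = 405 nV.

405 nV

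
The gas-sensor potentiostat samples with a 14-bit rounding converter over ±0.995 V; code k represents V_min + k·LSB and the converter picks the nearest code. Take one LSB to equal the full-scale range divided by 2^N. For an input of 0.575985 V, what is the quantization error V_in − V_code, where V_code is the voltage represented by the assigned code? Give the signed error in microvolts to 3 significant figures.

Span: 0.995 V − (-0.995 V) = 1.99 V. LSB = 1.99 V / 2^14 ≈ 121.5 µV.
(V_in − V_min)/LSB = (0.575985 − (-0.995)) × 16384/1.99 = 12934.1800 → nearest code k = 12934.
V_code = V_min + k × range/2^14 = -0.995 + 12934 × 1.99/16384 = 0.57596313477 V.
V_in − V_code = 0.575985 − (0.57596313477) = +21.9 µV.

+21.9 µV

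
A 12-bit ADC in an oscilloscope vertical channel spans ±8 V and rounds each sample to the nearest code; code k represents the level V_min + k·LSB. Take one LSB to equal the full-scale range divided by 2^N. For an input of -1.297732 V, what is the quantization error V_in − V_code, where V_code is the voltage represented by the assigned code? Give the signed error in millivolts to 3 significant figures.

−0.857 mV

Span: 8 V − (-8 V) = 16 V. LSB = 16 V / 2^12 ≈ 3.906 mV.
(-1.297732 − (-8)) / LSB = 6.702268 × 4096/16 = 1715.7806. Nearest integer: k = 1716.
V_code = -8 + (1716/4096) × 16 = -1.296875000 V.
e = -1.297732 − (-1.296875000) = −0.857 mV.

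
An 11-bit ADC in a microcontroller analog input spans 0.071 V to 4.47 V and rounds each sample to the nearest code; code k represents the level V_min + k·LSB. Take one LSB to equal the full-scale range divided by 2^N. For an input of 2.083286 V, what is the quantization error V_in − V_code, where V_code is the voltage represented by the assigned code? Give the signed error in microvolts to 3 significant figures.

Span: 4.47 V − (0.071 V) = 4.399 V. LSB = 4.399 V / 2^11 ≈ 2.148 mV.
(V_in − V_min)/LSB = (2.083286 − (0.071)) × 2048/4.399 = 936.8406 → nearest code k = 937.
V_code = V_min + k × range/2^11 = 0.071 + 937 × 4.399/2048 = 2.083628418 V.
e = 2.083286 − (2.083628418) = −342 µV.

−342 µV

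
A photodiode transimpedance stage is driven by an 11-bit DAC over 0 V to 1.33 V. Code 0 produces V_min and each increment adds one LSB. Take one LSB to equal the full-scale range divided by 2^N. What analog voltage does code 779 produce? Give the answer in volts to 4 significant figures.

0.5059 V

Span = 1.33 V. LSB = 1.33 V / 2^11.
V_out = V_min + code × LSB = 0 V + 779 × 1.33 V / 2048
      = 0 + 0.505894 = 0.505894 V.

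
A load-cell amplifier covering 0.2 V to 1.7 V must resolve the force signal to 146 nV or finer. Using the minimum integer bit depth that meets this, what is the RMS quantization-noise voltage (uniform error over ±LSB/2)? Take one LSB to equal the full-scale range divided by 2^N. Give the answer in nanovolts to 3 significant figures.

The full-scale span is 1.7 − (0.2) = 1.5 V.
Levels needed ≥ 1.5/146 nV = 1.027e7. 2^24 = 16777216 suffices, so N_min = 24.
Step size = 1.5/16777216 V = 89.407 nV.
V_rms = LSB/√12 = 25.8 nV.

25.8 nV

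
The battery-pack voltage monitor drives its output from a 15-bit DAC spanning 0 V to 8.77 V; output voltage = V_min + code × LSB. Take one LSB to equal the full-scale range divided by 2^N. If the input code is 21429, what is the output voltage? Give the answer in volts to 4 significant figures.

5.735 V

V_FS = 8.77 V. LSB = 8.77 V / 2^15.
V_out = 0 + 21429 × (8.77/32768) V
      = 0 + 5.73524 = 5.73524 V.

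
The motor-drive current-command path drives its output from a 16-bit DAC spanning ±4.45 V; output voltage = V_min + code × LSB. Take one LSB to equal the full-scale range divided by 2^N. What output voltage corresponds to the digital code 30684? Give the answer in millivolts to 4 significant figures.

-283.0 mV

Span: 4.45 V − (-4.45 V) = 8.9 V. LSB = 8.9 V / 2^16.
V_out = -4.45 + 30684 × (8.9/65536) V
      = -4.45 V + 4.16699 V = -0.283014 V.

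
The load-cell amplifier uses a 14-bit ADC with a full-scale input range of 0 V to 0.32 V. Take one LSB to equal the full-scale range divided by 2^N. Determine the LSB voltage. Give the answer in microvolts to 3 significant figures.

19.5 µV

V_FS = 0.32 V.
There are 2^14 = 16384 steps.
One LSB is 0.32 V / 16384 = 19.5 µV.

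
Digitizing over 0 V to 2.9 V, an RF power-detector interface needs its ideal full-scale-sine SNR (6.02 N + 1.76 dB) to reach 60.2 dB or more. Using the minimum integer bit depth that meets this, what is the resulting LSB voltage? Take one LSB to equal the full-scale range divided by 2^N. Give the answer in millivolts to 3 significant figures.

Range is 2.9 V.
Required N = ⌈(60.2 − 1.76)/6.02⌉ = ⌈9.708⌉ = 10.
One LSB is 2.9 V / 1024 = 2.83 mV.

2.83 mV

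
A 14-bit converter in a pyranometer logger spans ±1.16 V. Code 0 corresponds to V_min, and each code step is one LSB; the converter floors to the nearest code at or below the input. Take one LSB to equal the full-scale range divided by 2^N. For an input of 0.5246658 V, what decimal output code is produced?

11897

Range = 1.16 − (-1.16) = 2.32 V. LSB = 2.32 V / 2^14 ≈ 141.6 µV.
V_in − V_min = 0.5246658 − (-1.16) = 1.6846658 V.
Divide by LSB: 1.6846658 × 16384/2.32 = 11897.2261.
Truncating gives code 11897.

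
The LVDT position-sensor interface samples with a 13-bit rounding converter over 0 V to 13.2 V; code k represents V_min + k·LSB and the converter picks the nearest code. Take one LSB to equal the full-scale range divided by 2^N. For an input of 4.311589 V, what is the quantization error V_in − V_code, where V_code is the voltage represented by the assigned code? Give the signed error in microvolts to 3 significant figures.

Span = 13.2 V. LSB = 13.2 V / 2^13 ≈ 1.611 mV.
(V_in − V_min)/LSB = (4.311589 − (0)) × 8192/13.2 = 2675.7983 → nearest code k = 2676.
V_code = 0 + (2676/8192) × 13.2 = 4.311914063 V.
V_in − V_code = 4.311589 − (4.311914063) = −325 µV.

−325 µV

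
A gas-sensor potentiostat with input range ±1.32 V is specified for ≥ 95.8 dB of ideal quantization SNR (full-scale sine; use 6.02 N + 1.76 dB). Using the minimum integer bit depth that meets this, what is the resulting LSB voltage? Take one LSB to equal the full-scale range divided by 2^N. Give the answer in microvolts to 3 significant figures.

40.3 µV

Range = 1.32 − (-1.32) = 2.64 V.
Required N = ⌈(95.8 − 1.76)/6.02⌉ = ⌈15.621⌉ = 16.
Step size = 2.64/65536 V = 40.3 µV.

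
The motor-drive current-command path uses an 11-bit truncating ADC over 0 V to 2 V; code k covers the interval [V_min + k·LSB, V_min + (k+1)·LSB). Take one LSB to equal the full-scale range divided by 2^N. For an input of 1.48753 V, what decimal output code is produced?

1523

Range is 2 V. LSB = 2 V / 2^11 ≈ 0.9766 mV.
V_in − V_min = 1.48753 − (0) = 1.48753 V.
Divide by LSB: 1.48753 × 2048/2 = 1523.2307.
Truncating gives code 1523.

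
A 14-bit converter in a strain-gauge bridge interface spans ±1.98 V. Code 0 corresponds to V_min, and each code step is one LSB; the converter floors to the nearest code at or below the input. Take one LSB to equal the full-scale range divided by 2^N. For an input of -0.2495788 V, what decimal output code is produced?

7159

Range = 1.98 − (-1.98) = 3.96 V. LSB = 3.96 V / 2^14 ≈ 241.7 µV.
V_in − V_min = -0.2495788 − (-1.98) = 1.7304212 V.
Divide by LSB: 1.7304212 × 16384/3.96 = 7159.3992.
Truncating gives code 7159.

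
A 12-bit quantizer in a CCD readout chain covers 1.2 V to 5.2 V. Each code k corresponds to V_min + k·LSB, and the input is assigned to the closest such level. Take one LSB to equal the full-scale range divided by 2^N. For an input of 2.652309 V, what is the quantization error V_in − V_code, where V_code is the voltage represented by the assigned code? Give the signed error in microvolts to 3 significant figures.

Range = 5.2 − (1.2) = 4 V. LSB = 4 V / 2^12 ≈ 0.9766 mV.
(2.652309 − (1.2)) / LSB = 1.452309 × 4096/4 = 1487.1644. Nearest integer: k = 1487.
V_code = V_min + k × range/2^12 = 1.2 + 1487 × 4/4096 = 2.652148438 V.
e = 2.652309 − (2.652148438) = +161 µV.

+161 µV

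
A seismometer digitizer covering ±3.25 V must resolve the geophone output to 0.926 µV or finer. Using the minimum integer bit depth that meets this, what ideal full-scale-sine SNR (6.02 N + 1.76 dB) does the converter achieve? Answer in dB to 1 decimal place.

Span: 3.25 V − (-3.25 V) = 6.5 V.
Need 2^N ≥ 6.5 V / 0.926 µV = 7.019e6 → N_min = 23.
6.02(23) + 1.76 = 140.22 dB.

140.2 dB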